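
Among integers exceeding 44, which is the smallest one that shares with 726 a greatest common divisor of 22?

88

726 = 22·33. Any t with gcd(t, 726) = 22 is a multiple of 22, say 22s, with s coprime to 33.
Need s > 44/22, so s ≥ 3. First s ≥ 3 with gcd(s, 33) = 1 is s = 4. Thus t = 22·4 = 88.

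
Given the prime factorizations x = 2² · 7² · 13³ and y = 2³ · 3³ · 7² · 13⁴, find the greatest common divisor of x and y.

430612

min exponent per shared prime: 2² · 7² · 13³ = 430612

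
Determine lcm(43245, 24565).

43245 = 3² · 5 · 31²; 24565 = 5 · 17³
max exponents: 3² · 5 · 17³ · 31² = 212462685

212462685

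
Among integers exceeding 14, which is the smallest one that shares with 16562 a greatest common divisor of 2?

gcd(t, 16562) = 2 forces 2 | t; write t = 2s. Then gcd(2s, 2·8281) = 2·gcd(s, 8281), so need gcd(s, 8281) = 1.
2s > 14 gives s ≥ 8. The least s ≥ 8 coprime to 8281 is 8, so t = 2·8 = 16.

16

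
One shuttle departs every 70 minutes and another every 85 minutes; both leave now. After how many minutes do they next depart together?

gcd first: 85 = 1·70 + 15; 70 = 4·15 + 10; 15 = 1·10 + 5; 10 = 2·5 + 0 → gcd = 5
lcm = 70·85/gcd = 5950/5 = 1190

1190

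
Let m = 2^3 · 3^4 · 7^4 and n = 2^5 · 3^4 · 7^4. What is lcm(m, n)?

max exponent per prime: 2^5 · 3^4 · 7^4 = 6223392

6223392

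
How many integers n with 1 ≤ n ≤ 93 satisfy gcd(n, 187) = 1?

Prime factors of 187: 11, 17. Count integers ≤ 93 divisible by none of them.
By inclusion–exclusion: 93 − ⌊93/11⌋ − ⌊93/17⌋ + ⌊93/187⌋ = 80.

80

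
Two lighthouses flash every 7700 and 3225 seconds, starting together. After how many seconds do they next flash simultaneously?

993300

gcd first: 7700 = 2·3225 + 1250; 3225 = 2·1250 + 725; 1250 = 1·725 + 525; 725 = 1·525 + 200; 525 = 2·200 + 125; 200 = 1·125 + 75; 125 = 1·75 + 50; 75 = 1·50 + 25; 50 = 2·25 + 0 → gcd = 25
lcm = 7700·3225/gcd = 24832500/25 = 993300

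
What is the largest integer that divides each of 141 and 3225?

141 = 3 · 47
3225 = 3 · 5² · 43
Common: 3 = 3

3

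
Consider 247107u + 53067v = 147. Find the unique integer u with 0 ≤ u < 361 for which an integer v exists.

131

Reduce mod 53067: 247107u ≡ 147 (mod 53067). With g = gcd(247107, 53067) = 147 dividing 147, divide through: 1681u ≡ 1 (mod 361).
Since gcd(1681, 361) = 1, u ≡ 1·(1681)⁻¹ ≡ 131 (mod 361). Smallest non-negative: 131.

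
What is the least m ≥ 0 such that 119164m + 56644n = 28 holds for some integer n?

3962

Reduce mod 56644: 119164m ≡ 28 (mod 56644). With g = gcd(119164, 56644) = 4 dividing 28, divide through: 29791m ≡ 7 (mod 14161).
Since gcd(29791, 14161) = 1, m ≡ 7·(29791)⁻¹ ≡ 3962 (mod 14161). Smallest non-negative: 3962.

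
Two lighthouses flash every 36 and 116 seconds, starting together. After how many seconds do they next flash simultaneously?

gcd first: 116 = 3·36 + 8; 36 = 4·8 + 4; 8 = 2·4 + 0 → gcd = 4
lcm = 36·116/gcd = 4176/4 = 1044

1044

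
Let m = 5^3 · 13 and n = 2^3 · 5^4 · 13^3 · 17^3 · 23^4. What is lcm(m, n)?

15102824280505000

max exponent per prime: 2^3 · 5^4 · 13^3 · 17^3 · 23^4 = 15102824280505000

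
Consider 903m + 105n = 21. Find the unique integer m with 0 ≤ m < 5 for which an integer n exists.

Euclid: 903 = 8·105 + 63; 105 = 1·63 + 42; 63 = 1·42 + 21; 42 = 2·21 + 0 → gcd = 21; 21 = 21·1.
Back-substitution yields 903·(2) + 105·(-17) = 21, so one solution is m = 2·1 = 2, n = -17·1 = -17.
Solutions in m differ by 105/21 = 5; the one in [0, 5) is 2 mod 5 = 2.

2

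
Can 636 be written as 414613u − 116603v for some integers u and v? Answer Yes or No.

No

By Bézout, 414613u − 116603v = 636 has integer solutions iff gcd(414613, 116603) | 636.
Euclid: 414613 = 3·116603 + 64804; 116603 = 1·64804 + 51799; 64804 = 1·51799 + 13005; 51799 = 3·13005 + 12784; 13005 = 1·12784 + 221; 12784 = 57·221 + 187; 221 = 1·187 + 34; 187 = 5·34 + 17; 34 = 2·17 + 0. gcd = 17; 636 mod 17 = 7. No.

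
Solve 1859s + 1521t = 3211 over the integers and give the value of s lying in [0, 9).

5

gcd(1859, 1521) = 169 (Euclid: 1859 = 1·1521 + 338; 1521 = 4·338 + 169; 338 = 2·169 + 0), and 169 | 3211.
Extended Euclid: 1859·(-4) + 1521·(5) = 169. Scale by 19: s₀ = -76.
General solution s = s₀ + 9k; reducing mod 9 gives s = 5 (and t = -4).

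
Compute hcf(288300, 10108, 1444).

288300 = 2² · 3 · 5² · 31²; 10108 = 2² · 7 · 19²; 1444 = 2² · 19²
gcd takes min exponent of each prime: 2² = 4

4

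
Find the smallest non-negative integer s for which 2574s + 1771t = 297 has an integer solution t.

Euclid: 2574 = 1·1771 + 803; 1771 = 2·803 + 165; 803 = 4·165 + 143; 165 = 1·143 + 22; 143 = 6·22 + 11; 22 = 2·11 + 0 → gcd = 11; 297 = 11·27.
Back-substitution yields 2574·(75) + 1771·(-109) = 11, so one solution is s = 75·27 = 2025, t = -109·27 = -2943.
Solutions in s differ by 1771/11 = 161; the one in [0, 161) is 2025 mod 161 = 93.

93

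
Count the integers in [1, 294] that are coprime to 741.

741 = 3·13·19. Inclusion–exclusion on these primes:
294 − ⌊294/3⌋ − ⌊294/13⌋ − ⌊294/19⌋ + ⌊294/39⌋ + ⌊294/57⌋ + ⌊294/247⌋ − ⌊294/741⌋ = 172

172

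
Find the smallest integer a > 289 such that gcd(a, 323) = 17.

Multiples of 17 above 289: 17·18, 17·19, … . Need the cofactor coprime to 323/17 = 19.
Checking s = 18, 19, … the first with gcd(s, 19) = 1 is s = 18, giving 306.

306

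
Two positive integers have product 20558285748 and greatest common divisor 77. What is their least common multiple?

266990724

gcd·lcm = product, so lcm = 20558285748/77 = 266990724.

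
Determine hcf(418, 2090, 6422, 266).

38

418 = 2 · 11 · 19; 2090 = 2 · 5 · 11 · 19; 6422 = 2 · 13² · 19; 266 = 2 · 7 · 19
gcd takes min exponent of each prime: 2 · 19 = 38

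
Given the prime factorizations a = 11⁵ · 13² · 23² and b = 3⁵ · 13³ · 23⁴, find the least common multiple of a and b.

24060857464991061

max exponent per prime: 3⁵ · 11⁵ · 13³ · 23⁴ = 24060857464991061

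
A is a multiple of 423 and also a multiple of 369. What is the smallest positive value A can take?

17343

423 = 3² · 47; 369 = 3² · 41
max exponents: 3² · 41 · 47 = 17343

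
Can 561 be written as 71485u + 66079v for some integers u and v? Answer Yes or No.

gcd(71485, 66079): 71485 = 1·66079 + 5406; 66079 = 12·5406 + 1207; 5406 = 4·1207 + 578; 1207 = 2·578 + 51; 578 = 11·51 + 17; 51 = 3·17 + 0 → 17
17 divides 561, so a solution exists.

Yes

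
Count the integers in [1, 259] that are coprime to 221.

Prime factors of 221: 13, 17. Count integers ≤ 259 divisible by none of them.
By inclusion–exclusion: 259 − ⌊259/13⌋ − ⌊259/17⌋ + ⌊259/221⌋ = 226.

226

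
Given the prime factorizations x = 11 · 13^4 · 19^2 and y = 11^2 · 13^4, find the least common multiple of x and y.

max exponent per prime: 11^2 · 13^4 · 19^2 = 1247573041

1247573041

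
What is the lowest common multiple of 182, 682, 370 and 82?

470740270

182 = 2 · 7 · 13; 682 = 2 · 11 · 31; 370 = 2 · 5 · 37; 82 = 2 · 41
lcm takes max exponent of each prime: 2 · 5 · 7 · 11 · 13 · 31 · 37 · 41 = 470740270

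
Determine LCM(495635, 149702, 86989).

1577110570

lcm(495635, 149702) = 495635·149702/gcd = 74197550770/2023 = 36676990
lcm(36676990, 86989) = 36676990·86989/gcd = 3190494683110/2023 = 1577110570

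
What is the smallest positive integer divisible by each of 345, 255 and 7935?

lcm(345, 255) = 345·255/gcd = 87975/15 = 5865
lcm(5865, 7935) = 5865·7935/gcd = 46538775/345 = 134895

134895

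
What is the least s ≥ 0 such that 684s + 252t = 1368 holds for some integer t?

2

Reduce mod 252: 684s ≡ 1368 (mod 252). With g = gcd(684, 252) = 36 dividing 1368, divide through: 19s ≡ 38 (mod 7).
Since gcd(19, 7) = 1, s ≡ 38·(19)⁻¹ ≡ 2 (mod 7). Smallest non-negative: 2.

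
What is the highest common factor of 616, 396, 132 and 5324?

44

gcd(616, 396): 616 = 1·396 + 220; 396 = 1·220 + 176; 220 = 1·176 + 44; 176 = 4·44 + 0 → 44
gcd(44, 132): 132 = 3·44 + 0 → 44
gcd(44, 5324): 5324 = 121·44 + 0 → 44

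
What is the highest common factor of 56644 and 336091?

56644 = 2² · 7² · 17²
336091 = 7² · 19³
Common: 7² = 49

49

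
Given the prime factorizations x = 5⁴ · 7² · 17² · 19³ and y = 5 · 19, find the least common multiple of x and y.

max exponent per prime: 5⁴ · 7² · 17² · 19³ = 60706436875

60706436875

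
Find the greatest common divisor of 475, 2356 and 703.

475 = 5² · 19; 2356 = 2² · 19 · 31; 703 = 19 · 37
gcd takes min exponent of each prime: 19 = 19

19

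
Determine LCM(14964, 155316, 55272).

14964 = 2² · 3 · 29 · 43; 155316 = 2² · 3 · 7 · 43²; 55272 = 2³ · 3 · 7² · 47
lcm takes max exponent of each prime: 2³ · 3 · 7² · 29 · 43² · 47 = 2963739912

2963739912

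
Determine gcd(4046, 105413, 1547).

7

4046 = 2 · 7 · 17²; 105413 = 7 · 11 · 37²; 1547 = 7 · 13 · 17
gcd takes min exponent of each prime: 7 = 7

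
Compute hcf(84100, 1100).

Euclid: 84100 = 76·1100 + 500; 1100 = 2·500 + 100; 500 = 5·100 + 0. Last nonzero remainder: 100.

100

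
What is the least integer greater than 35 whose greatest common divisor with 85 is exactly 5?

40

gcd(a, 85) = 5 forces 5 | a; write a = 5s. Then gcd(5s, 5·17) = 5·gcd(s, 17), so need gcd(s, 17) = 1.
5s > 35 gives s ≥ 8. The least s ≥ 8 coprime to 17 is 8, so a = 5·8 = 40.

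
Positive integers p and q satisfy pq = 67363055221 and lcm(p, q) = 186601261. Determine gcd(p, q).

361

gcd·lcm = product, so gcd = 67363055221/186601261 = 361.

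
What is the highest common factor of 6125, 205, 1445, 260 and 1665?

6125 = 5³ · 7²; 205 = 5 · 41; 1445 = 5 · 17²; 260 = 2² · 5 · 13; 1665 = 3² · 5 · 37
gcd takes min exponent of each prime: 5 = 5

5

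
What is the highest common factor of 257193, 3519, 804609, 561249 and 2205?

257193 = 3² · 17 · 41²; 3519 = 3² · 17 · 23; 804609 = 3² · 13² · 23²; 561249 = 3⁴ · 13² · 41; 2205 = 3² · 5 · 7²
gcd takes min exponent of each prime: 3² = 9

9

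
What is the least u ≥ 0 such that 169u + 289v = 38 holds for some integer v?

gcd(169, 289) = 1 (Euclid: 289 = 1·169 + 120; 169 = 1·120 + 49; 120 = 2·49 + 22; 49 = 2·22 + 5; 22 = 4·5 + 2; 5 = 2·2 + 1; 2 = 2·1 + 0), and 1 | 38.
Extended Euclid: 169·(118) + 289·(-69) = 1. Scale by 38: u₀ = 4484.
General solution u = u₀ + 289t; reducing mod 289 gives u = 149 (and v = -87).

149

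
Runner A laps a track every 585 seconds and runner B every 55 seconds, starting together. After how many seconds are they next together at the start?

6435

585 = 3² · 5 · 13; 55 = 5 · 11
max exponents: 3² · 5 · 11 · 13 = 6435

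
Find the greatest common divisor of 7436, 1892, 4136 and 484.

gcd(7436, 1892): 7436 = 3·1892 + 1760; 1892 = 1·1760 + 132; 1760 = 13·132 + 44; 132 = 3·44 + 0 → 44
gcd(44, 4136): 4136 = 94·44 + 0 → 44
gcd(44, 484): 484 = 11·44 + 0 → 44

44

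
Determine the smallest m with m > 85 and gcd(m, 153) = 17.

119

153 = 17·9. Any m with gcd(m, 153) = 17 is a multiple of 17, say 17s, with s coprime to 9.
Need s > 85/17, so s ≥ 6. First s ≥ 6 with gcd(s, 9) = 1 is s = 7. Thus m = 17·7 = 119.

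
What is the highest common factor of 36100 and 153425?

36100 = 2² · 5² · 19²
153425 = 5² · 17 · 19²
Common: 5² · 19² = 9025

9025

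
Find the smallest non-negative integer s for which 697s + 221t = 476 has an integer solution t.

gcd(697, 221) = 17 (Euclid: 697 = 3·221 + 34; 221 = 6·34 + 17; 34 = 2·17 + 0), and 17 | 476.
Extended Euclid: 697·(-6) + 221·(19) = 17. Scale by 28: s₀ = -168.
General solution s = s₀ + 13k; reducing mod 13 gives s = 1 (and t = -1).

1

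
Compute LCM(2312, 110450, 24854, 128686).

lcm(2312, 110450) = 2312·110450/gcd = 255360400/2 = 127680200
lcm(127680200, 24854) = 127680200·24854/gcd = 3173363690800/578 = 5490248600
lcm(5490248600, 128686) = 5490248600·128686/gcd = 706518131339600/94 = 7516150333400

7516150333400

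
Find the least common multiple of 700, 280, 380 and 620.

700 = 2² · 5² · 7; 280 = 2³ · 5 · 7; 380 = 2² · 5 · 19; 620 = 2² · 5 · 31
lcm takes max exponent of each prime: 2³ · 5² · 7 · 19 · 31 = 824600

824600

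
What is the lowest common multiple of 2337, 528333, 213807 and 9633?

2337 = 3 · 19 · 41; 528333 = 3 · 13 · 19 · 23 · 31; 213807 = 3 · 11² · 19 · 31; 9633 = 3 · 13² · 19
lcm takes max exponent of each prime: 3 · 11² · 13² · 19 · 23 · 31 · 41 = 34073780169

34073780169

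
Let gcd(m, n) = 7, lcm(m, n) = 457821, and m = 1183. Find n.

2709

Using mn = gcd(m,n)·lcm(m,n) = 7·457821 = 3204747, we get n = 3204747/1183 = 2709.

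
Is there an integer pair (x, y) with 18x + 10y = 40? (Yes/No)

gcd(18, 10): 18 = 1·10 + 8; 10 = 1·8 + 2; 8 = 4·2 + 0 → 2
2 divides 40, so a solution exists.

Yes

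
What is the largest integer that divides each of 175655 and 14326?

19

175655 = 5 · 19 · 43²
14326 = 2 · 13 · 19 · 29
Common: 19 = 19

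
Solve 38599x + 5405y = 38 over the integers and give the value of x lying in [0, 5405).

gcd(38599, 5405) = 1 (Euclid: 38599 = 7·5405 + 764; 5405 = 7·764 + 57; 764 = 13·57 + 23; 57 = 2·23 + 11; 23 = 2·11 + 1; 11 = 11·1 + 0), and 1 | 38.
Extended Euclid: 38599·(474) + 5405·(-3385) = 1. Scale by 38: x₀ = 18012.
General solution x = x₀ + 5405t; reducing mod 5405 gives x = 1797 (and y = -12833).

1797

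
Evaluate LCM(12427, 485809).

12427 = 17² · 43; 485809 = 17² · 41²
max exponents: 17² · 41² · 43 = 20889787

20889787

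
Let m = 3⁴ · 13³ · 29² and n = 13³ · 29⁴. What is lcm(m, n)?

125865604917

max exponent per prime: 3⁴ · 13³ · 29⁴ = 125865604917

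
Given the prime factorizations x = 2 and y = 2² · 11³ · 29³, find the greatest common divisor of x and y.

min exponent per shared prime: 2 = 2

2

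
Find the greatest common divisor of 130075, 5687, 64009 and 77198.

gcd(130075, 5687): 130075 = 22·5687 + 4961; 5687 = 1·4961 + 726; 4961 = 6·726 + 605; 726 = 1·605 + 121; 605 = 5·121 + 0 → 121
gcd(121, 64009): 64009 = 529·121 + 0 → 121
gcd(121, 77198): 77198 = 638·121 + 0 → 121

121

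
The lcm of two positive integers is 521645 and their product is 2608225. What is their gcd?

gcd·lcm = product, so gcd = 2608225/521645 = 5.

5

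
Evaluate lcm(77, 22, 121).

77 = 7 · 11; 22 = 2 · 11; 121 = 11²
lcm takes max exponent of each prime: 2 · 7 · 11² = 1694

1694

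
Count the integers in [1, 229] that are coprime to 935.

158

Prime factors of 935: 5, 11, 17. Count integers ≤ 229 divisible by none of them.
By inclusion–exclusion: 229 − ⌊229/5⌋ − ⌊229/11⌋ − ⌊229/17⌋ + ⌊229/55⌋ + ⌊229/85⌋ + ⌊229/187⌋ − ⌊229/935⌋ = 158.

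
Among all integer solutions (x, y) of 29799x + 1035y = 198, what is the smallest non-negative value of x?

47

Reduce mod 1035: 29799x ≡ 198 (mod 1035). With g = gcd(29799, 1035) = 9 dividing 198, divide through: 3311x ≡ 22 (mod 115).
Since gcd(3311, 115) = 1, x ≡ 22·(3311)⁻¹ ≡ 47 (mod 115). Smallest non-negative: 47.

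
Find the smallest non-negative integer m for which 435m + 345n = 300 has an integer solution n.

gcd(435, 345) = 15 (Euclid: 435 = 1·345 + 90; 345 = 3·90 + 75; 90 = 1·75 + 15; 75 = 5·15 + 0), and 15 | 300.
Extended Euclid: 435·(4) + 345·(-5) = 15. Scale by 20: m₀ = 80.
General solution m = m₀ + 23t; reducing mod 23 gives m = 11 (and n = -13).

11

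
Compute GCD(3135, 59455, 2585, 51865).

55

gcd(3135, 59455): 59455 = 18·3135 + 3025; 3135 = 1·3025 + 110; 3025 = 27·110 + 55; 110 = 2·55 + 0 → 55
gcd(55, 2585): 2585 = 47·55 + 0 → 55
gcd(55, 51865): 51865 = 943·55 + 0 → 55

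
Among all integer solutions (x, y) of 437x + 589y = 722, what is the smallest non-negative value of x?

Euclid: 589 = 1·437 + 152; 437 = 2·152 + 133; 152 = 1·133 + 19; 133 = 7·19 + 0 → gcd = 19; 722 = 19·38.
Back-substitution yields 437·(-4) + 589·(3) = 19, so one solution is x = -4·38 = -152, y = 3·38 = 114.
Solutions in x differ by 589/19 = 31; the one in [0, 31) is -152 mod 31 = 3.

3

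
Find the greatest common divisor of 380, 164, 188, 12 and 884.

gcd(380, 164): 380 = 2·164 + 52; 164 = 3·52 + 8; 52 = 6·8 + 4; 8 = 2·4 + 0 → 4
gcd(4, 188): 188 = 47·4 + 0 → 4
gcd(4, 12): 12 = 3·4 + 0 → 4
gcd(4, 884): 884 = 221·4 + 0 → 4

4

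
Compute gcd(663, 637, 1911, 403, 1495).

13

gcd(663, 637): 663 = 1·637 + 26; 637 = 24·26 + 13; 26 = 2·13 + 0 → 13
gcd(13, 1911): 1911 = 147·13 + 0 → 13
gcd(13, 403): 403 = 31·13 + 0 → 13
gcd(13, 1495): 1495 = 115·13 + 0 → 13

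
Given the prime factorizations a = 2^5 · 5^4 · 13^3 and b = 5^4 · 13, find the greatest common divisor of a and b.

min exponent per shared prime: 5^4 · 13 = 8125

8125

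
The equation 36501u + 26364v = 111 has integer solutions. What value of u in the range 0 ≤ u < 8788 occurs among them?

gcd(36501, 26364) = 3 (Euclid: 36501 = 1·26364 + 10137; 26364 = 2·10137 + 6090; 10137 = 1·6090 + 4047; 6090 = 1·4047 + 2043; 4047 = 1·2043 + 2004; 2043 = 1·2004 + 39; 2004 = 51·39 + 15; 39 = 2·15 + 9; 15 = 1·9 + 6; 9 = 1·6 + 3; 6 = 2·3 + 0), and 3 | 111.
Extended Euclid: 36501·(-3381) + 26364·(4681) = 3. Scale by 37: u₀ = -125097.
General solution u = u₀ + 8788t; reducing mod 8788 gives u = 6723 (and v = -9308).

6723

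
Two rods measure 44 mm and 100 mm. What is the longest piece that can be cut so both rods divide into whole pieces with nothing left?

4

Euclid: 100 = 2·44 + 12; 44 = 3·12 + 8; 12 = 1·8 + 4; 8 = 2·4 + 0. Last nonzero remainder: 4.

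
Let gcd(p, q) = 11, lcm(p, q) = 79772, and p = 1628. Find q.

p·q = gcd·lcm = 11·79772 = 877492, so q = 877492/1628 = 539.

539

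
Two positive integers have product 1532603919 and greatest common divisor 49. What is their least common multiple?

gcd·lcm = product, so lcm = 1532603919/49 = 31277631.

31277631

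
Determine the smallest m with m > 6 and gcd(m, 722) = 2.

gcd(m, 722) = 2 forces 2 | m; write m = 2s. Then gcd(2s, 2·361) = 2·gcd(s, 361), so need gcd(s, 361) = 1.
2s > 6 gives s ≥ 4. The least s ≥ 4 coprime to 361 is 4, so m = 2·4 = 8.

8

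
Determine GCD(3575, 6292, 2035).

gcd(3575, 6292): 6292 = 1·3575 + 2717; 3575 = 1·2717 + 858; 2717 = 3·858 + 143; 858 = 6·143 + 0 → 143
gcd(143, 2035): 2035 = 14·143 + 33; 143 = 4·33 + 11; 33 = 3·11 + 0 → 11

11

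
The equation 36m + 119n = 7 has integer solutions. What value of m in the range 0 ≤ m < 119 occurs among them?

63

Reduce mod 119: 36m ≡ 7 (mod 119). With g = gcd(36, 119) = 1 dividing 7, divide through: 36m ≡ 7 (mod 119).
Since gcd(36, 119) = 1, m ≡ 7·(36)⁻¹ ≡ 63 (mod 119). Smallest non-negative: 63.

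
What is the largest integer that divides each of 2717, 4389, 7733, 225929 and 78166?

209

gcd(2717, 4389): 4389 = 1·2717 + 1672; 2717 = 1·1672 + 1045; 1672 = 1·1045 + 627; 1045 = 1·627 + 418; 627 = 1·418 + 209; 418 = 2·209 + 0 → 209
gcd(209, 7733): 7733 = 37·209 + 0 → 209
gcd(209, 225929): 225929 = 1081·209 + 0 → 209
gcd(209, 78166): 78166 = 374·209 + 0 → 209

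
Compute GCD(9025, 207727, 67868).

19

gcd(9025, 207727): 207727 = 23·9025 + 152; 9025 = 59·152 + 57; 152 = 2·57 + 38; 57 = 1·38 + 19; 38 = 2·19 + 0 → 19
gcd(19, 67868): 67868 = 3572·19 + 0 → 19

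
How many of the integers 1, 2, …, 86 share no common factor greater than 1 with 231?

Prime factors of 231: 3, 7, 11. Count integers ≤ 86 divisible by none of them.
By inclusion–exclusion: 86 − ⌊86/3⌋ − ⌊86/7⌋ − ⌊86/11⌋ + ⌊86/21⌋ + ⌊86/33⌋ + ⌊86/77⌋ − ⌊86/231⌋ = 46.

46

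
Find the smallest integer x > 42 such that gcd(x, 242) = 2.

Multiples of 2 above 42: 2·22, 2·23, … . Need the cofactor coprime to 242/2 = 121.
Checking s = 22, 23, … the first with gcd(s, 121) = 1 is s = 23, giving 46.

46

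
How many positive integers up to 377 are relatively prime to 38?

179

38 = 2·19. Inclusion–exclusion on these primes:
377 − ⌊377/2⌋ − ⌊377/19⌋ + ⌊377/38⌋ = 179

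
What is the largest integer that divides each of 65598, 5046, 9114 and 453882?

65598 = 2 · 3 · 13 · 29²; 5046 = 2 · 3 · 29²; 9114 = 2 · 3 · 7² · 31; 453882 = 2 · 3 · 11 · 13 · 23²
gcd takes min exponent of each prime: 2 · 3 = 6

6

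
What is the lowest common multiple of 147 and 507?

gcd first: 507 = 3·147 + 66; 147 = 2·66 + 15; 66 = 4·15 + 6; 15 = 2·6 + 3; 6 = 2·3 + 0 → gcd = 3
lcm = 147·507/gcd = 74529/3 = 24843

24843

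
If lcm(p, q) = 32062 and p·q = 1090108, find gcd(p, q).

34

gcd·lcm = product, so gcd = 1090108/32062 = 34.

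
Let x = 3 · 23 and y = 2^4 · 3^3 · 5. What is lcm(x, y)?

max exponent per prime: 2^4 · 3^3 · 5 · 23 = 49680

49680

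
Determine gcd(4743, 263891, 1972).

17

gcd(4743, 263891): 263891 = 55·4743 + 3026; 4743 = 1·3026 + 1717; 3026 = 1·1717 + 1309; 1717 = 1·1309 + 408; 1309 = 3·408 + 85; 408 = 4·85 + 68; 85 = 1·68 + 17; 68 = 4·17 + 0 → 17
gcd(17, 1972): 1972 = 116·17 + 0 → 17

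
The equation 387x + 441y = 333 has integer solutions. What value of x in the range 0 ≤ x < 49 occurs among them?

Reduce mod 441: 387x ≡ 333 (mod 441). With g = gcd(387, 441) = 9 dividing 333, divide through: 43x ≡ 37 (mod 49).
Since gcd(43, 49) = 1, x ≡ 37·(43)⁻¹ ≡ 2 (mod 49). Smallest non-negative: 2.

2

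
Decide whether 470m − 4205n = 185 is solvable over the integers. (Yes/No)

gcd(470, 4205): 4205 = 8·470 + 445; 470 = 1·445 + 25; 445 = 17·25 + 20; 25 = 1·20 + 5; 20 = 4·5 + 0 → 5
5 divides 185, so a solution exists.

Yes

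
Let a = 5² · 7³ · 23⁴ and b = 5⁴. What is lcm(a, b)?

max exponent per prime: 5⁴ · 7³ · 23⁴ = 59990914375

59990914375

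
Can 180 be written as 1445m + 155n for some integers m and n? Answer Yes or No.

Yes

By Bézout, 1445m + 155n = 180 has integer solutions iff gcd(1445, 155) | 180.
Euclid: 1445 = 9·155 + 50; 155 = 3·50 + 5; 50 = 10·5 + 0. gcd = 5; 180 mod 5 = 0. Yes.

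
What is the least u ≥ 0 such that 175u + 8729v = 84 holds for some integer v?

gcd(175, 8729) = 7 (Euclid: 8729 = 49·175 + 154; 175 = 1·154 + 21; 154 = 7·21 + 7; 21 = 3·7 + 0), and 7 | 84.
Extended Euclid: 175·(-399) + 8729·(8) = 7. Scale by 12: u₀ = -4788.
General solution u = u₀ + 1247t; reducing mod 1247 gives u = 200 (and v = -4).

200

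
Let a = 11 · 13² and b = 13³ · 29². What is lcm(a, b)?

max exponent per prime: 11 · 13³ · 29² = 20324447

20324447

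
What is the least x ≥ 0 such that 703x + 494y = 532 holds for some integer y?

gcd(703, 494) = 19 (Euclid: 703 = 1·494 + 209; 494 = 2·209 + 76; 209 = 2·76 + 57; 76 = 1·57 + 19; 57 = 3·19 + 0), and 19 | 532.
Extended Euclid: 703·(-7) + 494·(10) = 19. Scale by 28: x₀ = -196.
General solution x = x₀ + 26t; reducing mod 26 gives x = 12 (and y = -16).

12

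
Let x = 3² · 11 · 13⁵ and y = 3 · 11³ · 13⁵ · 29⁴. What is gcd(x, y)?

12252669

min exponent per shared prime: 3 · 11 · 13⁵ = 12252669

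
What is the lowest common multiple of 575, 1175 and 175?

575 = 5² · 23; 1175 = 5² · 47; 175 = 5² · 7
lcm takes max exponent of each prime: 5² · 7 · 23 · 47 = 189175

189175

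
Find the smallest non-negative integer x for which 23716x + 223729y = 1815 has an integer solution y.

Euclid: 223729 = 9·23716 + 10285; 23716 = 2·10285 + 3146; 10285 = 3·3146 + 847; 3146 = 3·847 + 605; 847 = 1·605 + 242; 605 = 2·242 + 121; 242 = 2·121 + 0 → gcd = 121; 1815 = 121·15.
Back-substitution yields 23716·(783) + 223729·(-83) = 121, so one solution is x = 783·15 = 11745, y = -83·15 = -1245.
Solutions in x differ by 223729/121 = 1849; the one in [0, 1849) is 11745 mod 1849 = 651.

651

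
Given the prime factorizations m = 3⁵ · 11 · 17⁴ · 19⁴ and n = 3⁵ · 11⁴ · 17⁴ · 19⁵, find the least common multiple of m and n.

735767676287376777

max exponent per prime: 3⁵ · 11⁴ · 17⁴ · 19⁵ = 735767676287376777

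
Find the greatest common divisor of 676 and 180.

4

676 = 2² · 13²
180 = 2² · 3² · 5
Common: 2² = 4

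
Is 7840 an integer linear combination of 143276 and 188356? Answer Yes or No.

Yes

gcd(143276, 188356): 188356 = 1·143276 + 45080; 143276 = 3·45080 + 8036; 45080 = 5·8036 + 4900; 8036 = 1·4900 + 3136; 4900 = 1·3136 + 1764; 3136 = 1·1764 + 1372; 1764 = 1·1372 + 392; 1372 = 3·392 + 196; 392 = 2·196 + 0 → 196
196 divides 7840, so a solution exists.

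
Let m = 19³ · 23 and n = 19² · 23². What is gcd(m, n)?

min exponent per shared prime: 19² · 23 = 8303

8303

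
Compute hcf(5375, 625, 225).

gcd(5375, 625): 5375 = 8·625 + 375; 625 = 1·375 + 250; 375 = 1·250 + 125; 250 = 2·125 + 0 → 125
gcd(125, 225): 225 = 1·125 + 100; 125 = 1·100 + 25; 100 = 4·25 + 0 → 25

25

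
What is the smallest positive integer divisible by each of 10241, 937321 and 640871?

21175018711

lcm(10241, 937321) = 10241·937321/gcd = 9599104361/539 = 17809099
lcm(17809099, 640871) = 17809099·640871/gcd = 11413335085229/539 = 21175018711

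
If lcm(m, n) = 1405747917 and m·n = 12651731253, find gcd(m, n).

9

gcd·lcm = product, so gcd = 12651731253/1405747917 = 9.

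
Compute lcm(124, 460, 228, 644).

5689740

lcm(124, 460) = 124·460/gcd = 57040/4 = 14260
lcm(14260, 228) = 14260·228/gcd = 3251280/4 = 812820
lcm(812820, 644) = 812820·644/gcd = 523456080/92 = 5689740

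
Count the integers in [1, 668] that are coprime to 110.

243

Prime factors of 110: 2, 5, 11. Count integers ≤ 668 divisible by none of them.
By inclusion–exclusion: 668 − ⌊668/2⌋ − ⌊668/5⌋ − ⌊668/11⌋ + ⌊668/10⌋ + ⌊668/22⌋ + ⌊668/55⌋ − ⌊668/110⌋ = 243.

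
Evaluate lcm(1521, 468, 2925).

1521 = 3² · 13²; 468 = 2² · 3² · 13; 2925 = 3² · 5² · 13
lcm takes max exponent of each prime: 2² · 3² · 5² · 13² = 152100

152100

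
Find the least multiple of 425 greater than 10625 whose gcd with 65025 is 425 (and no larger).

gcd(t, 65025) = 425 forces 425 | t; write t = 425s. Then gcd(425s, 425·153) = 425·gcd(s, 153), so need gcd(s, 153) = 1.
425s > 10625 gives s ≥ 26. The least s ≥ 26 coprime to 153 is 26, so t = 425·26 = 11050.

11050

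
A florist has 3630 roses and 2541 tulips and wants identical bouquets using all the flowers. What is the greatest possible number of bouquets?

363

3630 = 2 · 3 · 5 · 11²
2541 = 3 · 7 · 11²
Common: 3 · 11² = 363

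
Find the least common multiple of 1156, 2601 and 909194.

16365492

1156 = 2² · 17²; 2601 = 3² · 17²; 909194 = 2 · 11² · 13 · 17²
lcm takes max exponent of each prime: 2² · 3² · 11² · 13 · 17² = 16365492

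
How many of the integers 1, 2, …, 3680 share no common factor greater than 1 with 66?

1116

66 = 2·3·11. Inclusion–exclusion on these primes:
3680 − ⌊3680/2⌋ − ⌊3680/3⌋ − ⌊3680/11⌋ + ⌊3680/6⌋ + ⌊3680/22⌋ + ⌊3680/33⌋ − ⌊3680/66⌋ = 1116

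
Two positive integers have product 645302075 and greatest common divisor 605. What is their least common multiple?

gcd·lcm = product, so lcm = 645302075/605 = 1066615.

1066615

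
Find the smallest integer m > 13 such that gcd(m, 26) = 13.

26 = 13·2. Any m with gcd(m, 26) = 13 is a multiple of 13, say 13s, with s coprime to 2.
Need s > 13/13, so s ≥ 2. First s ≥ 2 with gcd(s, 2) = 1 is s = 3. Thus m = 13·3 = 39.

39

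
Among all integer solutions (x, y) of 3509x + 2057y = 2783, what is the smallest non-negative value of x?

gcd(3509, 2057) = 121 (Euclid: 3509 = 1·2057 + 1452; 2057 = 1·1452 + 605; 1452 = 2·605 + 242; 605 = 2·242 + 121; 242 = 2·121 + 0), and 121 | 2783.
Extended Euclid: 3509·(-7) + 2057·(12) = 121. Scale by 23: x₀ = -161.
General solution x = x₀ + 17t; reducing mod 17 gives x = 9 (and y = -14).

9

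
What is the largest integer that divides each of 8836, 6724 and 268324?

gcd(8836, 6724): 8836 = 1·6724 + 2112; 6724 = 3·2112 + 388; 2112 = 5·388 + 172; 388 = 2·172 + 44; 172 = 3·44 + 40; 44 = 1·40 + 4; 40 = 10·4 + 0 → 4
gcd(4, 268324): 268324 = 67081·4 + 0 → 4

4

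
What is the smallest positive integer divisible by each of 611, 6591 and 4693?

111829497

611 = 13 · 47; 6591 = 3 · 13³; 4693 = 13 · 19²
lcm takes max exponent of each prime: 3 · 13³ · 19² · 47 = 111829497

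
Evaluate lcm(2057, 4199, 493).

14734291

2057 = 11² · 17; 4199 = 13 · 17 · 19; 493 = 17 · 29
lcm takes max exponent of each prime: 11² · 13 · 17 · 19 · 29 = 14734291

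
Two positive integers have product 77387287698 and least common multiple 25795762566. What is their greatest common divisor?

gcd·lcm = product, so gcd = 77387287698/25795762566 = 3.

3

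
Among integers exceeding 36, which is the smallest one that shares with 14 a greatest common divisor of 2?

Multiples of 2 above 36: 2·19, 2·20, … . Need the cofactor coprime to 14/2 = 7.
Checking s = 19, 20, … the first with gcd(s, 7) = 1 is s = 19, giving 38.

38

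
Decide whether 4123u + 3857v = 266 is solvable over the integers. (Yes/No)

By Bézout, 4123u + 3857v = 266 has integer solutions iff gcd(4123, 3857) | 266.
Euclid: 4123 = 1·3857 + 266; 3857 = 14·266 + 133; 266 = 2·133 + 0. gcd = 133; 266 mod 133 = 0. Yes.

Yes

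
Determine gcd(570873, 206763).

3

Euclid: 570873 = 2·206763 + 157347; 206763 = 1·157347 + 49416; 157347 = 3·49416 + 9099; 49416 = 5·9099 + 3921; 9099 = 2·3921 + 1257; 3921 = 3·1257 + 150; 1257 = 8·150 + 57; 150 = 2·57 + 36; 57 = 1·36 + 21; 36 = 1·21 + 15; 21 = 1·15 + 6; 15 = 2·6 + 3; 6 = 2·3 + 0. Last nonzero remainder: 3.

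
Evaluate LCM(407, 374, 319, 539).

407 = 11 · 37; 374 = 2 · 11 · 17; 319 = 11 · 29; 539 = 7² · 11
lcm takes max exponent of each prime: 2 · 7² · 11 · 17 · 29 · 37 = 19663798

19663798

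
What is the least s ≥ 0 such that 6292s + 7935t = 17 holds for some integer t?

Reduce mod 7935: 6292s ≡ 17 (mod 7935). With g = gcd(6292, 7935) = 1 dividing 17, divide through: 6292s ≡ 17 (mod 7935).
Since gcd(6292, 7935) = 1, s ≡ 17·(6292)⁻¹ ≡ 6206 (mod 7935). Smallest non-negative: 6206.

6206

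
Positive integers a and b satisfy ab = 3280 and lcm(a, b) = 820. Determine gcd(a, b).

4

From gcd × lcm = ab: gcd = 3280 / 820 = 4.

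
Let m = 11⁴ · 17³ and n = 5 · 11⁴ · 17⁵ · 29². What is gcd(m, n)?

71931233

min exponent per shared prime: 11⁴ · 17³ = 71931233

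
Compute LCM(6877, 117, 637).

3032757

6877 = 13 · 23²; 117 = 3² · 13; 637 = 7² · 13
lcm takes max exponent of each prime: 3² · 7² · 13 · 23² = 3032757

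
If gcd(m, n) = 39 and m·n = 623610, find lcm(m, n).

15990

gcd·lcm = product, so lcm = 623610/39 = 15990.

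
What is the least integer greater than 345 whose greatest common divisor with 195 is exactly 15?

360

195 = 15·13. Any k with gcd(k, 195) = 15 is a multiple of 15, say 15s, with s coprime to 13.
Need s > 345/15, so s ≥ 24. First s ≥ 24 with gcd(s, 13) = 1 is s = 24. Thus k = 15·24 = 360.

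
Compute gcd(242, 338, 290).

2

242 = 2 · 11²; 338 = 2 · 13²; 290 = 2 · 5 · 29
gcd takes min exponent of each prime: 2 = 2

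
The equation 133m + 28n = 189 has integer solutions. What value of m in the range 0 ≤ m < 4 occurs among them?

1

Reduce mod 28: 133m ≡ 189 (mod 28). With g = gcd(133, 28) = 7 dividing 189, divide through: 19m ≡ 27 (mod 4).
Since gcd(19, 4) = 1, m ≡ 27·(19)⁻¹ ≡ 1 (mod 4). Smallest non-negative: 1.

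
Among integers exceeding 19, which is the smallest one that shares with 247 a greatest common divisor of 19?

247 = 19·13. Any k with gcd(k, 247) = 19 is a multiple of 19, say 19s, with s coprime to 13.
Need s > 19/19, so s ≥ 2. First s ≥ 2 with gcd(s, 13) = 1 is s = 2. Thus k = 19·2 = 38.

38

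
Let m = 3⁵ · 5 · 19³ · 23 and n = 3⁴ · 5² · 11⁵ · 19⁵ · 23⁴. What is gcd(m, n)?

min exponent per shared prime: 3⁴ · 5 · 19³ · 23 = 63891585

63891585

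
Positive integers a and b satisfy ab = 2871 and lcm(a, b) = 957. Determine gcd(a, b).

From gcd × lcm = ab: gcd = 2871 / 957 = 3.

3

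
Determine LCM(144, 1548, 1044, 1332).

6644016

144 = 2⁴ · 3²; 1548 = 2² · 3² · 43; 1044 = 2² · 3² · 29; 1332 = 2² · 3² · 37
lcm takes max exponent of each prime: 2⁴ · 3² · 29 · 37 · 43 = 6644016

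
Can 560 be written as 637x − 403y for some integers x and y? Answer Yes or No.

No

By Bézout, 637x − 403y = 560 has integer solutions iff gcd(637, 403) | 560.
Euclid: 637 = 1·403 + 234; 403 = 1·234 + 169; 234 = 1·169 + 65; 169 = 2·65 + 39; 65 = 1·39 + 26; 39 = 1·26 + 13; 26 = 2·13 + 0. gcd = 13; 560 mod 13 = 1. No.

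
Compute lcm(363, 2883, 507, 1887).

lcm(363, 2883) = 363·2883/gcd = 1046529/3 = 348843
lcm(348843, 507) = 348843·507/gcd = 176863401/3 = 58954467
lcm(58954467, 1887) = 58954467·1887/gcd = 111247079229/3 = 37082359743

37082359743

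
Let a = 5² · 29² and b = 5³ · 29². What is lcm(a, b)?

105125

max exponent per prime: 5³ · 29² = 105125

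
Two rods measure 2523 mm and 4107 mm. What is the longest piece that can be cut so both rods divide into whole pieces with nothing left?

3

Euclid: 4107 = 1·2523 + 1584; 2523 = 1·1584 + 939; 1584 = 1·939 + 645; 939 = 1·645 + 294; 645 = 2·294 + 57; 294 = 5·57 + 9; 57 = 6·9 + 3; 9 = 3·3 + 0. Last nonzero remainder: 3.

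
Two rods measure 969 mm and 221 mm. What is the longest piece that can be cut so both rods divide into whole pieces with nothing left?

Euclid: 969 = 4·221 + 85; 221 = 2·85 + 51; 85 = 1·51 + 34; 51 = 1·34 + 17; 34 = 2·17 + 0. Last nonzero remainder: 17.

17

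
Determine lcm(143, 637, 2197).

143 = 11 · 13; 637 = 7² · 13; 2197 = 13³
lcm takes max exponent of each prime: 7² · 11 · 13³ = 1184183

1184183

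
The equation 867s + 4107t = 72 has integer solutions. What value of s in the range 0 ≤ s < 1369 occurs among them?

578

Reduce mod 4107: 867s ≡ 72 (mod 4107). With g = gcd(867, 4107) = 3 dividing 72, divide through: 289s ≡ 24 (mod 1369).
Since gcd(289, 1369) = 1, s ≡ 24·(289)⁻¹ ≡ 578 (mod 1369). Smallest non-negative: 578.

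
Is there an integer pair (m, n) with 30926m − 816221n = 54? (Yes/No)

No

gcd(30926, 816221): 816221 = 26·30926 + 12145; 30926 = 2·12145 + 6636; 12145 = 1·6636 + 5509; 6636 = 1·5509 + 1127; 5509 = 4·1127 + 1001; 1127 = 1·1001 + 126; 1001 = 7·126 + 119; 126 = 1·119 + 7; 119 = 17·7 + 0 → 7
7 does not divide 54, so a solution does not exist.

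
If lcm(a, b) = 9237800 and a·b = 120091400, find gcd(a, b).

13

gcd·lcm = product, so gcd = 120091400/9237800 = 13.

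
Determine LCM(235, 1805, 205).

lcm(235, 1805) = 235·1805/gcd = 424175/5 = 84835
lcm(84835, 205) = 84835·205/gcd = 17391175/5 = 3478235

3478235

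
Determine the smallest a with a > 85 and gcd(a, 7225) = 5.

90

7225 = 5·1445. Any a with gcd(a, 7225) = 5 is a multiple of 5, say 5s, with s coprime to 1445.
Need s > 85/5, so s ≥ 18. First s ≥ 18 with gcd(s, 1445) = 1 is s = 18. Thus a = 5·18 = 90.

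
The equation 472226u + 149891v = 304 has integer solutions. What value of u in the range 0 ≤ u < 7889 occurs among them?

gcd(472226, 149891) = 19 (Euclid: 472226 = 3·149891 + 22553; 149891 = 6·22553 + 14573; 22553 = 1·14573 + 7980; 14573 = 1·7980 + 6593; 7980 = 1·6593 + 1387; 6593 = 4·1387 + 1045; 1387 = 1·1045 + 342; 1045 = 3·342 + 19; 342 = 18·19 + 0), and 19 | 304.
Extended Euclid: 472226·(-432) + 149891·(1361) = 19. Scale by 16: u₀ = -6912.
General solution u = u₀ + 7889t; reducing mod 7889 gives u = 977 (and v = -3078).

977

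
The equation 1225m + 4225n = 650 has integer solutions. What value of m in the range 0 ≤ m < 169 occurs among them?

Euclid: 4225 = 3·1225 + 550; 1225 = 2·550 + 125; 550 = 4·125 + 50; 125 = 2·50 + 25; 50 = 2·25 + 0 → gcd = 25; 650 = 25·26.
Back-substitution yields 1225·(69) + 4225·(-20) = 25, so one solution is m = 69·26 = 1794, n = -20·26 = -520.
Solutions in m differ by 4225/25 = 169; the one in [0, 169) is 1794 mod 169 = 104.

104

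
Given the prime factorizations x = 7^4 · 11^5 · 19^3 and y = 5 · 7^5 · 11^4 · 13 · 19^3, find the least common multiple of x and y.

max exponent per prime: 5 · 7^5 · 11^5 · 13 · 19^3 = 1206779114636095

1206779114636095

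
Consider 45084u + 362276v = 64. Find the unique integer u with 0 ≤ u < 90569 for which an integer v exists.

Euclid: 362276 = 8·45084 + 1604; 45084 = 28·1604 + 172; 1604 = 9·172 + 56; 172 = 3·56 + 4; 56 = 14·4 + 0 → gcd = 4; 64 = 4·16.
Back-substitution yields 45084·(6324) + 362276·(-787) = 4, so one solution is u = 6324·16 = 101184, v = -787·16 = -12592.
Solutions in u differ by 362276/4 = 90569; the one in [0, 90569) is 101184 mod 90569 = 10615.

10615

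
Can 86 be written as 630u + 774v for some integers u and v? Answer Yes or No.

No

gcd(630, 774): 774 = 1·630 + 144; 630 = 4·144 + 54; 144 = 2·54 + 36; 54 = 1·36 + 18; 36 = 2·18 + 0 → 18
18 does not divide 86, so a solution does not exist.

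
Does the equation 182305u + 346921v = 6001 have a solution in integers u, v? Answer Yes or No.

No

gcd(182305, 346921): 346921 = 1·182305 + 164616; 182305 = 1·164616 + 17689; 164616 = 9·17689 + 5415; 17689 = 3·5415 + 1444; 5415 = 3·1444 + 1083; 1444 = 1·1083 + 361; 1083 = 3·361 + 0 → 361
361 does not divide 6001, so a solution does not exist.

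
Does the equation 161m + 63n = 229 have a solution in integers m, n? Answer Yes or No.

No

By Bézout, 161m + 63n = 229 has integer solutions iff gcd(161, 63) | 229.
Euclid: 161 = 2·63 + 35; 63 = 1·35 + 28; 35 = 1·28 + 7; 28 = 4·7 + 0. gcd = 7; 229 mod 7 = 5. No.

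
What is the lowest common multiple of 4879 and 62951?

2580991

gcd first: 62951 = 12·4879 + 4403; 4879 = 1·4403 + 476; 4403 = 9·476 + 119; 476 = 4·119 + 0 → gcd = 119
lcm = 4879·62951/gcd = 307137929/119 = 2580991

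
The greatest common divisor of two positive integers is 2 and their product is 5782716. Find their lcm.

2891358

gcd·lcm = product, so lcm = 5782716/2 = 2891358.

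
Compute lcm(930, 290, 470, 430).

930 = 2 · 3 · 5 · 31; 290 = 2 · 5 · 29; 470 = 2 · 5 · 47; 430 = 2 · 5 · 43
lcm takes max exponent of each prime: 2 · 3 · 5 · 29 · 31 · 43 · 47 = 54506370

54506370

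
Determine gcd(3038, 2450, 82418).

3038 = 2 · 7² · 31; 2450 = 2 · 5² · 7²; 82418 = 2 · 7² · 29²
gcd takes min exponent of each prime: 2 · 7² = 98

98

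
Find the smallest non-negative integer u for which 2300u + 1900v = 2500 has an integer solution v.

11

gcd(2300, 1900) = 100 (Euclid: 2300 = 1·1900 + 400; 1900 = 4·400 + 300; 400 = 1·300 + 100; 300 = 3·100 + 0), and 100 | 2500.
Extended Euclid: 2300·(5) + 1900·(-6) = 100. Scale by 25: u₀ = 125.
General solution u = u₀ + 19t; reducing mod 19 gives u = 11 (and v = -12).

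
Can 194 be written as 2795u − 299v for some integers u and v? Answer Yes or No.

gcd(2795, 299): 2795 = 9·299 + 104; 299 = 2·104 + 91; 104 = 1·91 + 13; 91 = 7·13 + 0 → 13
13 does not divide 194, so a solution does not exist.

No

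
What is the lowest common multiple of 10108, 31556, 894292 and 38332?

10108 = 2² · 7 · 19²; 31556 = 2² · 7³ · 23; 894292 = 2² · 7 · 19 · 41²; 38332 = 2² · 7 · 37²
lcm takes max exponent of each prime: 2² · 7³ · 19² · 23 · 37² · 41² = 26215630721924

26215630721924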